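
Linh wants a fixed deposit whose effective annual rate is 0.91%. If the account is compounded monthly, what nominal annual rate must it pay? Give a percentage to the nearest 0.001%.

(1 + r/12)^12 − 1 = 0.0091, so 1 + r/12 = 1.0091^(1/12).
r/12 = 0.000755, so r = 0.009062 = 0.906%.

0.906%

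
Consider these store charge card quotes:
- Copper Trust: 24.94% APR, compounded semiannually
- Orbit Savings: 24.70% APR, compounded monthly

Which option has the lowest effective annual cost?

Copper Trust

Copper Trust: (1 + 0.2494/2)^2 − 1 = 26.495%
Orbit Savings: (1 + 0.2470/12)^12 − 1 = 27.697%
The lowest effective annual rate is Copper Trust at 26.495%.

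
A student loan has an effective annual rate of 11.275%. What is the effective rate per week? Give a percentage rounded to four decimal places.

0.2057%

The per-week rate i satisfies (1 + i)^52 = 1 + 0.11275.
i = 1.11275^(1/52) − 1 = 0.0020566 = 0.2057%.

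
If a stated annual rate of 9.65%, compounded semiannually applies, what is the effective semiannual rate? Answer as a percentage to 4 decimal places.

With a nominal annual rate compounded semiannually, the periodic rate is the nominal rate divided by 2.
i = 0.0965 / 2 = 0.0482500 = 4.8250%.

4.8250%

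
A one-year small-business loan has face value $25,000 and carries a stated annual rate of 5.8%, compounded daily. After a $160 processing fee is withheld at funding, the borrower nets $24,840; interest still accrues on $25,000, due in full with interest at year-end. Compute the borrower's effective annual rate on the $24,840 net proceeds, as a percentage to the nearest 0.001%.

6.654%

Amount owed after one year: 25,000 × (1 + 0.058/365)^365 = 25,000 × 1.059710 = $26,492.75.
Effective rate on net proceeds: 26,492.75 / 24,840 − 1 = 0.066536 = 6.654%.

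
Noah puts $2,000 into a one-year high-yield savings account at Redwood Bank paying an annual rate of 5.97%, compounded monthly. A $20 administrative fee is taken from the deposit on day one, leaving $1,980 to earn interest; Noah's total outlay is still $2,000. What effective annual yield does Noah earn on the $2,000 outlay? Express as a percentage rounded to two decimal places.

5.07%

Value after one year: 1,980 × (1 + 0.0597/12)^12 = 1,980 × 1.061361 = $2,101.49.
Effective yield on the $2,000 outlay: 2,101.49 / 2,000 − 1 = 0.050747 = 5.07%.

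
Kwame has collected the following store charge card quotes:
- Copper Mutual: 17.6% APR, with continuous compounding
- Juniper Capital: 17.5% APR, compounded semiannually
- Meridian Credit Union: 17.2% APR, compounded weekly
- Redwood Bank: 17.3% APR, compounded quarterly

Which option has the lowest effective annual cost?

Juniper Capital

Copper Mutual: e^0.176 − 1 = 19.244%
Juniper Capital: (1 + 0.175/2)^2 − 1 = 18.266%
Meridian Credit Union: (1 + 0.172/52)^52 − 1 = 18.734%
Redwood Bank: (1 + 0.173/4)^4 − 1 = 18.455%
The lowest effective annual rate is Juniper Capital at 18.266%.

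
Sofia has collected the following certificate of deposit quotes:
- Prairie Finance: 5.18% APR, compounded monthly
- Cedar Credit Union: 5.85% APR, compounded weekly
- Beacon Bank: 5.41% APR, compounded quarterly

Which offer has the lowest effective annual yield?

Prairie Finance: (1 + 0.0518/12)^12 − 1 = 5.305%
Cedar Credit Union: (1 + 0.0585/52)^52 − 1 = 6.021%
Beacon Bank: (1 + 0.0541/4)^4 − 1 = 5.521%
The lowest effective annual rate is Prairie Finance at 5.305%.

Prairie Finance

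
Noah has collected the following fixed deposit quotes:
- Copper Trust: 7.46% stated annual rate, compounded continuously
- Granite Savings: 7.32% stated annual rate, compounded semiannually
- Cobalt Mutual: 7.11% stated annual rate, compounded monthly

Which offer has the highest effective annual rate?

Copper Trust

Copper Trust: e^0.0746 − 1 = 7.745%
Granite Savings: (1 + 0.0732/2)^2 − 1 = 7.454%
Cobalt Mutual: (1 + 0.0711/12)^12 − 1 = 7.346%
The highest effective annual rate is Copper Trust at 7.745%.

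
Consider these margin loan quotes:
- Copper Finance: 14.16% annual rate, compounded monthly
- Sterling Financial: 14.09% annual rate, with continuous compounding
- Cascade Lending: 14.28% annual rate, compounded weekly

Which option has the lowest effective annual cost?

Copper Finance: (1 + 0.1416/12)^12 − 1 = 15.116%
Sterling Financial: e^0.1409 − 1 = 15.131%
Cascade Lending: (1 + 0.1428/52)^52 − 1 = 15.327%
The lowest effective annual rate is Copper Finance at 15.116%.

Copper Finance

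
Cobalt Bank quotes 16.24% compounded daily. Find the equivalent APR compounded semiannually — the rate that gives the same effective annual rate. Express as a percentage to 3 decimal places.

EAR = (1 + 0.1624/365)^365 − 1 = 0.176288.
Solve (1 + r/2)^2 = 1.176288: r/2 = 1.176288^(1/2) − 1 = 0.084568, so r = 0.169136 = 16.914%.

16.914%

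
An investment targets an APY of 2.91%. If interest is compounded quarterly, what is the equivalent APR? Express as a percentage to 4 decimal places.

(1 + r/4)^4 − 1 = 0.0291, so 1 + r/4 = 1.0291^(1/4).
r/4 = 0.007197, so r = 0.028788 = 2.8788%.

2.8788%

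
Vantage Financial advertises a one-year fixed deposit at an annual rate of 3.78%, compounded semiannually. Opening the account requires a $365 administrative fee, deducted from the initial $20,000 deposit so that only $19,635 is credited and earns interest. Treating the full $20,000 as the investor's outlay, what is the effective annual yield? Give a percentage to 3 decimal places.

Value after one year: 19,635 × (1 + 0.0378/2)^2 = 19,635 × 1.038157 = $20,384.22.
Effective yield on the $20,000 outlay: 20,384.22 / 20,000 − 1 = 0.019211 = 1.921%.

1.921%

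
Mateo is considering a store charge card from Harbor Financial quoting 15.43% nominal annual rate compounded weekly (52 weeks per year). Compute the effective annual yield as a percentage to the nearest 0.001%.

16.657%

EAR = (1 + 0.1543/52)^52 − 1.
= (1 + 0.002967)^52 − 1 = 1.166574 − 1 = 16.657%.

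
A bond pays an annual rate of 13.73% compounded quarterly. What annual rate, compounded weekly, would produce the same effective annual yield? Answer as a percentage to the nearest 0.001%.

EAR = (1 + 0.1373/4)^4 − 1 = 0.144532.
Solve (1 + r/52)^52 = 1.144532: r/52 = 1.144532^(1/52) − 1 = 0.002599, so r = 0.135172 = 13.517%.

13.517%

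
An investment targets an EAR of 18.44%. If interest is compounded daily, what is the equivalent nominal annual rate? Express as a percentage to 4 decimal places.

(1 + r/365)^365 − 1 = 0.1844, so 1 + r/365 = 1.1844^(1/365).
r/365 = 0.000464, so r = 0.169276 = 16.9276%.

16.9276%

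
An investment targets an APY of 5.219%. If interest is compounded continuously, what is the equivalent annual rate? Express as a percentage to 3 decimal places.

Continuous: nominal r satisfies e^r − 1 = 0.05219.
r = ln(1 + 0.05219) = ln(1.05219) = 0.050874 = 5.087%.

5.087%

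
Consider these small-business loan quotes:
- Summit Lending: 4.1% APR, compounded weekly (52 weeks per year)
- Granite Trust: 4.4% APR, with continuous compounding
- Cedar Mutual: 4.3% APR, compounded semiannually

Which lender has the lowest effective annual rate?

Summit Lending: (1 + 0.041/52)^52 − 1 = 4.184%
Granite Trust: e^0.044 − 1 = 4.498%
Cedar Mutual: (1 + 0.043/2)^2 − 1 = 4.346%
The lowest effective annual rate is Summit Lending at 4.184%.

Summit Lending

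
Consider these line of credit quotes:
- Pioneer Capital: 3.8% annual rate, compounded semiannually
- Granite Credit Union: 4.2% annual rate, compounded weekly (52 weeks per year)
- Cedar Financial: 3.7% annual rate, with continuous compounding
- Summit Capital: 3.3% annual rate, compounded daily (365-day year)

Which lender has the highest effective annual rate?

Granite Credit Union

Pioneer Capital: (1 + 0.038/2)^2 − 1 = 3.836%
Granite Credit Union: (1 + 0.042/52)^52 − 1 = 4.288%
Cedar Financial: e^0.037 − 1 = 3.769%
Summit Capital: (1 + 0.033/365)^365 − 1 = 3.355%
The highest effective annual rate is Granite Credit Union at 4.288%.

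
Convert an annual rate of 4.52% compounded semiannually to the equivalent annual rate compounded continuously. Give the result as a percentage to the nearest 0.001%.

4.470%

EAR = (1 + 0.0452/2)^2 − 1 = 0.045711.
Equivalent continuous rate: r = ln(1 + 0.045711) = 0.044697 = 4.470%.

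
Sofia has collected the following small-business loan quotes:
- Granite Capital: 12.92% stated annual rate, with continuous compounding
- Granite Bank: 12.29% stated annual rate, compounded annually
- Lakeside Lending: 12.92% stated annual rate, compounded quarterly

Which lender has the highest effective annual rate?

Granite Capital: e^0.1292 − 1 = 13.792%
Granite Bank: compounded annually, EAR = 12.290%
Lakeside Lending: (1 + 0.1292/4)^4 − 1 = 13.560%
The highest effective annual rate is Granite Capital at 13.792%.

Granite Capital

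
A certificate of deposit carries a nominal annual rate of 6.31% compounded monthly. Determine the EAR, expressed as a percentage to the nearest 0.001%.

EAR = (1 + 0.0631/12)^12 − 1.
= 1.064957 − 1 = 6.496%.

6.496%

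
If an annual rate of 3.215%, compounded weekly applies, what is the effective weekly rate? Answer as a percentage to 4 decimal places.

With a nominal annual rate compounded weekly, the periodic rate is the nominal rate divided by 52.
i = 0.03215 / 52 = 0.0006183 = 0.0618%.

0.0618%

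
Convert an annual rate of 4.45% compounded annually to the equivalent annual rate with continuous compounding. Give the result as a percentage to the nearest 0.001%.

4.354%

Compounded annually, EAR = nominal = 0.044500.
Equivalent continuous rate: r = ln(1 + 0.044500) = 0.043538 = 4.354%.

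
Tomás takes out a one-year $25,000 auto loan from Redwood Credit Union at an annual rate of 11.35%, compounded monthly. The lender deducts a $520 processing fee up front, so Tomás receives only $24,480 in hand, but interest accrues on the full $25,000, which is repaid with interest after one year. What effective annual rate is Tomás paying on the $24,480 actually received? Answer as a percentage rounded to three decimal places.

Amount owed after one year: 25,000 × (1 + 0.1135/12)^12 = 25,000 × 1.119595 = $27,989.86.
Effective rate on net proceeds: 27,989.86 / 24,480 − 1 = 0.143377 = 14.338%.

14.338%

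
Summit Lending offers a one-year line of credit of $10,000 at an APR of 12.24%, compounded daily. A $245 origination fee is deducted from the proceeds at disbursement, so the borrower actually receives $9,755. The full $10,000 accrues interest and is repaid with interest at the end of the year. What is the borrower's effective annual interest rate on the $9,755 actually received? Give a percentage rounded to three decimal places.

Amount owed after one year: 10,000 × (1 + 0.1224/365)^365 = 10,000 × 1.130183 = $11,301.83.
Effective rate on net proceeds: 11,301.83 / 9,755 − 1 = 0.158568 = 15.857%.

15.857%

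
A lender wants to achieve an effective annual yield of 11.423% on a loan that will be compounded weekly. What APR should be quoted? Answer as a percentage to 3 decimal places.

(1 + r/52)^52 − 1 = 0.11423, so 1 + r/52 = 1.11423^(1/52).
r/52 = 0.002082, so r = 0.108276 = 10.828%.

10.828%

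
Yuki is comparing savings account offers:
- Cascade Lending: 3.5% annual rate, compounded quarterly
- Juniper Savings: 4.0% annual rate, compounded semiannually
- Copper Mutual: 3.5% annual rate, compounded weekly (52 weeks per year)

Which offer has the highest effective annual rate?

Juniper Savings

Cascade Lending: (1 + 0.035/4)^4 − 1 = 3.546%
Juniper Savings: (1 + 0.040/2)^2 − 1 = 4.040%
Copper Mutual: (1 + 0.035/52)^52 − 1 = 3.561%
The highest effective annual rate is Juniper Savings at 4.040%.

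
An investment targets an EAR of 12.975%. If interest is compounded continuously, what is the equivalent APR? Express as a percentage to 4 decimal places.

Continuous: nominal r satisfies e^r − 1 = 0.12975.
r = ln(1 + 0.12975) = ln(1.12975) = 0.121996 = 12.1996%.

12.1996%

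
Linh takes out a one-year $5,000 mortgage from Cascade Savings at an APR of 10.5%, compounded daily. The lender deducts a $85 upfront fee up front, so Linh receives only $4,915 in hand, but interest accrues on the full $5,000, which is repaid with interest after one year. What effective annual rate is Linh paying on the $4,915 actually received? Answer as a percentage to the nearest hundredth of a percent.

12.99%

Amount owed after one year: 5,000 × (1 + 0.105/365)^365 = 5,000 × 1.110694 = $5,553.47.
Effective rate on net proceeds: 5,553.47 / 4,915 − 1 = 0.129902 = 12.99%.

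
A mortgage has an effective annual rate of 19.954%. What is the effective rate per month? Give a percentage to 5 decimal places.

1.52770%

The per-month rate i satisfies (1 + i)^12 = 1 + 0.19954.
i = 1.19954^(1/12) − 1 = 0.0152770 = 1.52770%.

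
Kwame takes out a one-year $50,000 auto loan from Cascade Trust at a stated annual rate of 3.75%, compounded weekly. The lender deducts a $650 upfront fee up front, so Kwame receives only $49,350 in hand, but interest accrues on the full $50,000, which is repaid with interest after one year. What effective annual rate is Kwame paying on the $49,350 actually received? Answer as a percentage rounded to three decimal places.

Amount owed after one year: 50,000 × (1 + 0.0375/52)^52 = 50,000 × 1.038198 = $51,909.90.
Effective rate on net proceeds: 51,909.90 / 49,350 − 1 = 0.051872 = 5.187%.

5.187%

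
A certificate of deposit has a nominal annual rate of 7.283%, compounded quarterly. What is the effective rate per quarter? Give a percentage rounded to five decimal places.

1.82075%

With a nominal annual rate compounded quarterly, the periodic rate is the nominal rate divided by 4.
i = 0.07283 / 4 = 0.0182075 = 1.82075%.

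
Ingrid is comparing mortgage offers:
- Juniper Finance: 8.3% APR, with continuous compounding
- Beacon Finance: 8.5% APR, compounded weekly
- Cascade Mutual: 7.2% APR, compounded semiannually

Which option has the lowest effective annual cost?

Cascade Mutual

Juniper Finance: e^0.083 − 1 = 8.654%
Beacon Finance: (1 + 0.085/52)^52 − 1 = 8.864%
Cascade Mutual: (1 + 0.072/2)^2 − 1 = 7.330%
The lowest effective annual rate is Cascade Mutual at 7.330%.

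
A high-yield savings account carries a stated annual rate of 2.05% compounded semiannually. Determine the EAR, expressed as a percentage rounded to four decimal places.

EAR = (1 + 0.0205/2)^2 − 1.
= 1.020605 − 1 = 2.0605%.

2.0605%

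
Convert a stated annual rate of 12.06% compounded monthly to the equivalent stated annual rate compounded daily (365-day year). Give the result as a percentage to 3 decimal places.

EAR = (1 + 0.1206/12)^12 − 1 = 0.127495.
Solve (1 + r/365)^365 = 1.127495: r/365 = 1.127495^(1/365) − 1 = 0.000329, so r = 0.120018 = 12.002%.

12.002%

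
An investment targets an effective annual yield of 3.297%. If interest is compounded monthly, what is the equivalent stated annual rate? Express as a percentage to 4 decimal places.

(1 + r/12)^12 − 1 = 0.03297, so 1 + r/12 = 1.03297^(1/12).
r/12 = 0.002707, so r = 0.032482 = 3.2482%.

3.2482%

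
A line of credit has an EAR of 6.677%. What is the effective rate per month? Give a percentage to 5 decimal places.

0.54008%

The per-month rate i satisfies (1 + i)^12 = 1 + 0.06677.
i = 1.06677^(1/12) − 1 = 0.0054008 = 0.54008%.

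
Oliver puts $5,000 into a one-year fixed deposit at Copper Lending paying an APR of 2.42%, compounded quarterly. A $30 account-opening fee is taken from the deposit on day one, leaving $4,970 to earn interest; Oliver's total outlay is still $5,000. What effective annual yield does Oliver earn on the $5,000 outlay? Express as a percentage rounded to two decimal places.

1.83%

Value after one year: 4,970 × (1 + 0.0242/4)^4 = 4,970 × 1.024421 = $5,091.37.
Effective yield on the $5,000 outlay: 5,091.37 / 5,000 − 1 = 0.018274 = 1.83%.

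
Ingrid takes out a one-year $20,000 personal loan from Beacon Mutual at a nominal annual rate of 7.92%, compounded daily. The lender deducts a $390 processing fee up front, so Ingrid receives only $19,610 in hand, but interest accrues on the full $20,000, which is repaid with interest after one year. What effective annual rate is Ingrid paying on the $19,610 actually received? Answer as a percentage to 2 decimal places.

10.39%

Amount owed after one year: 20,000 × (1 + 0.0792/365)^365 = 20,000 × 1.082411 = $21,648.23.
Effective rate on net proceeds: 21,648.23 / 19,610 − 1 = 0.103938 = 10.39%.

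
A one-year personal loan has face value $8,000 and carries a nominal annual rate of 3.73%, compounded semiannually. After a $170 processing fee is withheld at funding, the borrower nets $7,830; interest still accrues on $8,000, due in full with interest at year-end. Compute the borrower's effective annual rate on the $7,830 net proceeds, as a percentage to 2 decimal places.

Amount owed after one year: 8,000 × (1 + 0.0373/2)^2 = 8,000 × 1.037648 = $8,301.18.
Effective rate on net proceeds: 8,301.18 / 7,830 − 1 = 0.060177 = 6.02%.

6.02%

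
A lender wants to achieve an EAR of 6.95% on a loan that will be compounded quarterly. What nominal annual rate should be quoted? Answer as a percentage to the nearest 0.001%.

(1 + r/4)^4 − 1 = 0.0695, so 1 + r/4 = 1.0695^(1/4).
r/4 = 0.016940, so r = 0.067759 = 6.776%.

6.776%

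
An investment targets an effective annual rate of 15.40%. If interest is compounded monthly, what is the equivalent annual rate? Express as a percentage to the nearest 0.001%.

(1 + r/12)^12 − 1 = 0.1540, so 1 + r/12 = 1.1540^(1/12).
r/12 = 0.012008, so r = 0.144092 = 14.409%.

14.409%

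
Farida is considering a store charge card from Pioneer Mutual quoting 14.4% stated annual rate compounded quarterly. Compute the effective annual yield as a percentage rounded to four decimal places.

EAR = (1 + 0.144/4)^4 − 1.
= (1 + 0.036000)^4 − 1 = 1.151964 − 1 = 15.1964%.

15.1964%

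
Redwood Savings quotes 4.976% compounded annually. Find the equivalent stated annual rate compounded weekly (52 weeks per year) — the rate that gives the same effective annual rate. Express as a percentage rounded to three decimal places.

4.858%

Compounded annually, EAR = nominal = 0.049760.
Solve (1 + r/52)^52 = 1.049760: r/52 = 1.049760^(1/52) − 1 = 0.000934, so r = 0.048584 = 4.858%.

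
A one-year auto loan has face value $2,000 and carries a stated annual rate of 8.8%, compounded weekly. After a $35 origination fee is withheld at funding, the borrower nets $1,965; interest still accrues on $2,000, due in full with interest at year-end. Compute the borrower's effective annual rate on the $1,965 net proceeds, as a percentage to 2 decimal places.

11.14%

Amount owed after one year: 2,000 × (1 + 0.088/52)^52 = 2,000 × 1.091907 = $2,183.81.
Effective rate on net proceeds: 2,183.81 / 1,965 − 1 = 0.111356 = 11.14%.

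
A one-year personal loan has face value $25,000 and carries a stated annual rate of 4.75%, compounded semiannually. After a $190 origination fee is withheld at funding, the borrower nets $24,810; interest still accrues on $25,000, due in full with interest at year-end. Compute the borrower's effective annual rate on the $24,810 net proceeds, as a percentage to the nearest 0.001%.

5.609%

Amount owed after one year: 25,000 × (1 + 0.0475/2)^2 = 25,000 × 1.048064 = $26,201.60.
Effective rate on net proceeds: 26,201.60 / 24,810 − 1 = 0.056090 = 5.609%.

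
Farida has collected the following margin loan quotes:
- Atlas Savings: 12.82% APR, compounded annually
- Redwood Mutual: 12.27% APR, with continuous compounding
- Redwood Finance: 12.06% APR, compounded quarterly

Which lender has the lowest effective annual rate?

Redwood Finance

Atlas Savings: compounded annually, EAR = 12.820%
Redwood Mutual: e^0.1227 − 1 = 13.055%
Redwood Finance: (1 + 0.1206/4)^4 − 1 = 12.616%
The lowest effective annual rate is Redwood Finance at 12.616%.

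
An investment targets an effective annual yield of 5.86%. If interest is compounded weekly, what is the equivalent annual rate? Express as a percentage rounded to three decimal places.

(1 + r/52)^52 − 1 = 0.0586, so 1 + r/52 = 1.0586^(1/52).
r/52 = 0.001096, so r = 0.056978 = 5.698%.

5.698%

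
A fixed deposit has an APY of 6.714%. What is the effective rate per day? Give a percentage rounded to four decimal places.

0.0178%

The per-day rate i satisfies (1 + i)^365 = 1 + 0.06714.
i = 1.06714^(1/365) − 1 = 0.0001780 = 0.0178%.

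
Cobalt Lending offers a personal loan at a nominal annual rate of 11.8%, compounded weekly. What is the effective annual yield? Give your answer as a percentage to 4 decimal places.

12.5094%

EAR = (1 + 0.118/52)^52 − 1.
= 1.125094 − 1 = 12.5094%.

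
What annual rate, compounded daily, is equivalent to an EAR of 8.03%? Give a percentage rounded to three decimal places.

(1 + r/365)^365 − 1 = 0.0803, so 1 + r/365 = 1.0803^(1/365).
r/365 = 0.000212, so r = 0.077247 = 7.725%.

7.725%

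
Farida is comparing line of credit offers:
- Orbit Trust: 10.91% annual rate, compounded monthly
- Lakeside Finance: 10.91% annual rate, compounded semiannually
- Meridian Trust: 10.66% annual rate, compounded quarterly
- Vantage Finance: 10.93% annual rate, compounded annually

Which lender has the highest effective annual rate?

Orbit Trust: (1 + 0.1091/12)^12 − 1 = 11.472%
Lakeside Finance: (1 + 0.1091/2)^2 − 1 = 11.208%
Meridian Trust: (1 + 0.1066/4)^4 − 1 = 11.094%
Vantage Finance: compounded annually, EAR = 10.930%
The highest effective annual rate is Orbit Trust at 11.472%.

Orbit Trust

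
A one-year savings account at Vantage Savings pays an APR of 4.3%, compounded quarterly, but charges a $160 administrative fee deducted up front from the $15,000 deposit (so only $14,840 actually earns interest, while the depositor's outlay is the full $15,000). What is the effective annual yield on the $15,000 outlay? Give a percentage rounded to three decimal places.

Value after one year: 14,840 × (1 + 0.043/4)^4 = 14,840 × 1.043698 = $15,488.48.
Effective yield on the $15,000 outlay: 15,488.48 / 15,000 − 1 = 0.032566 = 3.257%.

3.257%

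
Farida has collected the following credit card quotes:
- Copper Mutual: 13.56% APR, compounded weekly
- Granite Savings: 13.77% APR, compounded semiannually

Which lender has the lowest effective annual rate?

Copper Mutual: (1 + 0.1356/52)^52 − 1 = 14.502%
Granite Savings: (1 + 0.1377/2)^2 − 1 = 14.244%
The lowest effective annual rate is Granite Savings at 14.244%.

Granite Savings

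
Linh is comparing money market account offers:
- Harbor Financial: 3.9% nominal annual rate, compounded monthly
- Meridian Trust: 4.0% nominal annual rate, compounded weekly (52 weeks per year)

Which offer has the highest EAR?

Harbor Financial: (1 + 0.039/12)^12 − 1 = 3.970%
Meridian Trust: (1 + 0.040/52)^52 − 1 = 4.079%
The highest effective annual rate is Meridian Trust at 4.079%.

Meridian Trust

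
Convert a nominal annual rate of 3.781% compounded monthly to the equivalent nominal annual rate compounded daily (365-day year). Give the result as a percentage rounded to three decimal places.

3.775%

EAR = (1 + 0.03781/12)^12 − 1 = 0.038472.
Solve (1 + r/365)^365 = 1.038472: r/365 = 1.038472^(1/365) − 1 = 0.000103, so r = 0.037753 = 3.775%.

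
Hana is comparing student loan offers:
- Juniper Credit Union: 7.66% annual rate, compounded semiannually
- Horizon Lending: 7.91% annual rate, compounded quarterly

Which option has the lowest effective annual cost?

Juniper Credit Union

Juniper Credit Union: (1 + 0.0766/2)^2 − 1 = 7.807%
Horizon Lending: (1 + 0.0791/4)^4 − 1 = 8.148%
The lowest effective annual rate is Juniper Credit Union at 7.807%.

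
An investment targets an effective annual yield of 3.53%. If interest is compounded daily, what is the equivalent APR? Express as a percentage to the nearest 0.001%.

(1 + r/365)^365 − 1 = 0.0353, so 1 + r/365 = 1.0353^(1/365).
r/365 = 0.000095, so r = 0.034693 = 3.469%.

3.469%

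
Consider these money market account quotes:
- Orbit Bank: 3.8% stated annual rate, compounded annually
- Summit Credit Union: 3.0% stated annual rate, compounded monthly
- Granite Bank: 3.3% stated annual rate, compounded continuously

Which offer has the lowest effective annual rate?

Summit Credit Union

Orbit Bank: compounded annually, EAR = 3.800%
Summit Credit Union: (1 + 0.030/12)^12 − 1 = 3.042%
Granite Bank: e^0.033 − 1 = 3.355%
The lowest effective annual rate is Summit Credit Union at 3.042%.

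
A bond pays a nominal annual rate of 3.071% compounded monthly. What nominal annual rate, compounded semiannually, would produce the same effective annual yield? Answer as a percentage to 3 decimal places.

3.091%

EAR = (1 + 0.03071/12)^12 − 1 = 0.031146.
Solve (1 + r/2)^2 = 1.031146: r/2 = 1.031146^(1/2) − 1 = 0.015454, so r = 0.030907 = 3.091%.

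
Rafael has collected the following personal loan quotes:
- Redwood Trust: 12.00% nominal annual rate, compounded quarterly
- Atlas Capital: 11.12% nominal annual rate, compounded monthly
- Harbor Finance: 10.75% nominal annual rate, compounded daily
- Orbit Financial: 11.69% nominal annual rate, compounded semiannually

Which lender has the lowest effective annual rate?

Redwood Trust: (1 + 0.1200/4)^4 − 1 = 12.551%
Atlas Capital: (1 + 0.1112/12)^12 − 1 = 11.705%
Harbor Finance: (1 + 0.1075/365)^365 − 1 = 11.347%
Orbit Financial: (1 + 0.1169/2)^2 − 1 = 12.032%
The lowest effective annual rate is Harbor Finance at 11.347%.

Harbor Finance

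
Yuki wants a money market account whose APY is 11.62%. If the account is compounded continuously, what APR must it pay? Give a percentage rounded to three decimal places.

10.993%

Continuous: nominal r satisfies e^r − 1 = 0.1162.
r = ln(1 + 0.1162) = ln(1.1162) = 0.109930 = 10.993%.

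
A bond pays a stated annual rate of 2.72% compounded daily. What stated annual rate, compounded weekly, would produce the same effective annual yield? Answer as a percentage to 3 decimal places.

2.721%

EAR = (1 + 0.0272/365)^365 − 1 = 0.027572.
Solve (1 + r/52)^52 = 1.027572: r/52 = 1.027572^(1/52) − 1 = 0.000523, so r = 0.027206 = 2.721%.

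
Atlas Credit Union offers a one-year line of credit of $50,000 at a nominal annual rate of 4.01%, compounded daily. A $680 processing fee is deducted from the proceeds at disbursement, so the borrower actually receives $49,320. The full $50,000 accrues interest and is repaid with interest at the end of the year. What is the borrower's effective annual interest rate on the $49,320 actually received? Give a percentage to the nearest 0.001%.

5.526%

Amount owed after one year: 50,000 × (1 + 0.0401/365)^365 = 50,000 × 1.040913 = $52,045.63.
Effective rate on net proceeds: 52,045.63 / 49,320 − 1 = 0.055264 = 5.526%.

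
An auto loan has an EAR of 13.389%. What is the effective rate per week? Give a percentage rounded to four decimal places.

The per-week rate i satisfies (1 + i)^52 = 1 + 0.13389.
i = 1.13389^(1/52) − 1 = 0.0024193 = 0.2419%.

0.2419%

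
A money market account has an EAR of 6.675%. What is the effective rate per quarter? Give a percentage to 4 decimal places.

1.6285%

The per-quarter rate i satisfies (1 + i)^4 = 1 + 0.06675.
i = 1.06675^(1/4) − 1 = 0.0162853 = 1.6285%.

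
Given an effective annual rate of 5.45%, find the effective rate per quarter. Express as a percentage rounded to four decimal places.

The per-quarter rate i satisfies (1 + i)^4 = 1 + 0.0545.
i = 1.0545^(1/4) − 1 = 0.0133551 = 1.3355%.

1.3355%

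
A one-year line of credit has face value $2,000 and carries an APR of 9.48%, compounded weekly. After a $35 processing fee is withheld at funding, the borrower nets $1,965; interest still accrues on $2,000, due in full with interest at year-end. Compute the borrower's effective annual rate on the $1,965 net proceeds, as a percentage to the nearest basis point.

Amount owed after one year: 2,000 × (1 + 0.0948/52)^52 = 2,000 × 1.099344 = $2,198.69.
Effective rate on net proceeds: 2,198.69 / 1,965 − 1 = 0.118925 = 11.89%.

11.89%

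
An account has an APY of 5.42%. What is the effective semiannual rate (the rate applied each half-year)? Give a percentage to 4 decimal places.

The per-half-year rate i satisfies (1 + i)^2 = 1 + 0.0542.
i = 1.0542^(1/2) − 1 = 0.0267424 = 2.6742%.

2.6742%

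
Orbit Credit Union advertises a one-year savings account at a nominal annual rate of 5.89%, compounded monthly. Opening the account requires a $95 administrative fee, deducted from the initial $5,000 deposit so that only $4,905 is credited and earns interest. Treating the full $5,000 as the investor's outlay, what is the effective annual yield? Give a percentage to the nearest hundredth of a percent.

Value after one year: 4,905 × (1 + 0.0589/12)^12 = 4,905 × 1.060516 = $5,201.83.
Effective yield on the $5,000 outlay: 5,201.83 / 5,000 − 1 = 0.040367 = 4.04%.

4.04%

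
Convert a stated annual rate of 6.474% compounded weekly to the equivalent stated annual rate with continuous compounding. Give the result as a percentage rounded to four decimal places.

EAR = (1 + 0.06474/52)^52 − 1 = 0.066839.
Equivalent continuous rate: r = ln(1 + 0.066839) = 0.064700 = 6.4700%.

6.4700%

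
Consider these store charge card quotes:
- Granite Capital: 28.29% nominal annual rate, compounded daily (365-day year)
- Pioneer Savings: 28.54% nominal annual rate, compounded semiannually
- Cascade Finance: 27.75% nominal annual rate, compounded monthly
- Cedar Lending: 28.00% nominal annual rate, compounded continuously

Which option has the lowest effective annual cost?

Granite Capital: (1 + 0.2829/365)^365 − 1 = 32.683%
Pioneer Savings: (1 + 0.2854/2)^2 − 1 = 30.576%
Cascade Finance: (1 + 0.2775/12)^12 − 1 = 31.566%
Cedar Lending: e^0.2800 − 1 = 32.313%
The lowest effective annual rate is Pioneer Savings at 30.576%.

Pioneer Savings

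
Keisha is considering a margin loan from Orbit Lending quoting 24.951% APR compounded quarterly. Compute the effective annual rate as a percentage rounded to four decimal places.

EAR = (1 + 0.24951/4)^4 − 1.
= (1 + 0.062378)^4 − 1 = 1.273842 − 1 = 27.3842%.

27.3842%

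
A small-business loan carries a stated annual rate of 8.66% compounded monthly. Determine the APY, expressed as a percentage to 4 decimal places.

9.0121%

EAR = (1 + 0.0866/12)^12 − 1.
= (1 + 0.007217)^12 − 1 = 1.090121 − 1 = 9.0121%.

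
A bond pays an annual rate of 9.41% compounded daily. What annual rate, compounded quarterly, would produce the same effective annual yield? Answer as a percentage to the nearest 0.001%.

9.520%

EAR = (1 + 0.0941/365)^365 − 1 = 0.098656.
Solve (1 + r/4)^4 = 1.098656: r/4 = 1.098656^(1/4) − 1 = 0.023801, so r = 0.095203 = 9.520%.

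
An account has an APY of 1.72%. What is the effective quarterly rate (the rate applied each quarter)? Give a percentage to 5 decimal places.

The per-quarter rate i satisfies (1 + i)^4 = 1 + 0.0172.
i = 1.0172^(1/4) − 1 = 0.0042725 = 0.42725%.

0.42725%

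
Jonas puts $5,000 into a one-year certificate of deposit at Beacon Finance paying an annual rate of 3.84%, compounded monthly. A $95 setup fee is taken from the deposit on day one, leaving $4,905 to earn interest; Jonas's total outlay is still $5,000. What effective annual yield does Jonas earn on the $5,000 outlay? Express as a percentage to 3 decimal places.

Value after one year: 4,905 × (1 + 0.0384/12)^12 = 4,905 × 1.039083 = $5,096.70.
Effective yield on the $5,000 outlay: 5,096.70 / 5,000 − 1 = 0.019341 = 1.934%.

1.934%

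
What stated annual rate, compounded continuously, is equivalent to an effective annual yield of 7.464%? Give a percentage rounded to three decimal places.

Continuous: nominal r satisfies e^r − 1 = 0.07464.
r = ln(1 + 0.07464) = ln(1.07464) = 0.071986 = 7.199%.

7.199%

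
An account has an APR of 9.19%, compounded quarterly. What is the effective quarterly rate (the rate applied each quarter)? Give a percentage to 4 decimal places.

With a nominal annual rate compounded quarterly, the periodic rate is the nominal rate divided by 4.
i = 0.0919 / 4 = 0.0229750 = 2.2975%.

2.2975%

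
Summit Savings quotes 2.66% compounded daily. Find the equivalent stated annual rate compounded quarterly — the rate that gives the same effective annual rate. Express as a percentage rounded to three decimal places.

2.669%

EAR = (1 + 0.0266/365)^365 − 1 = 0.026956.
Solve (1 + r/4)^4 = 1.026956: r/4 = 1.026956^(1/4) − 1 = 0.006672, so r = 0.026688 = 2.669%.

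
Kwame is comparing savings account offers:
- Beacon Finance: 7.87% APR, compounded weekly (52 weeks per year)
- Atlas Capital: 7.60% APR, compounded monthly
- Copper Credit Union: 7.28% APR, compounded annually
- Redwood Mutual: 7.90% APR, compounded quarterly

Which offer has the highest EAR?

Beacon Finance: (1 + 0.0787/52)^52 − 1 = 8.182%
Atlas Capital: (1 + 0.0760/12)^12 − 1 = 7.870%
Copper Credit Union: compounded annually, EAR = 7.280%
Redwood Mutual: (1 + 0.0790/4)^4 − 1 = 8.137%
The highest effective annual rate is Beacon Finance at 8.182%.

Beacon Finance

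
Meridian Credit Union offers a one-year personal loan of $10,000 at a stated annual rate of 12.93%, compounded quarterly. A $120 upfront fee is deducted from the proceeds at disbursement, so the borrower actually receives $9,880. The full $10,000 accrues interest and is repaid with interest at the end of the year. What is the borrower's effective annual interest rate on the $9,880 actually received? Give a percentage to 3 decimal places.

Amount owed after one year: 10,000 × (1 + 0.1293/4)^4 = 10,000 × 1.135706 = $11,357.06.
Effective rate on net proceeds: 11,357.06 / 9,880 − 1 = 0.149500 = 14.950%.

14.950%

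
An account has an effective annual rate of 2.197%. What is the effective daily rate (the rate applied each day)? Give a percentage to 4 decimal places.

0.0060%

The per-day rate i satisfies (1 + i)^365 = 1 + 0.02197.
i = 1.02197^(1/365) − 1 = 0.0000595 = 0.0060%.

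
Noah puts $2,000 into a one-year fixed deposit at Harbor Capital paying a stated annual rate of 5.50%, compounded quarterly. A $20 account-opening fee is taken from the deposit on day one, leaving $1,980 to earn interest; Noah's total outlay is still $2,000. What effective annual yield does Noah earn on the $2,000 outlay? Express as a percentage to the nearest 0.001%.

Value after one year: 1,980 × (1 + 0.0550/4)^4 = 1,980 × 1.056145 = $2,091.17.
Effective yield on the $2,000 outlay: 2,091.17 / 2,000 − 1 = 0.045583 = 4.558%.

4.558%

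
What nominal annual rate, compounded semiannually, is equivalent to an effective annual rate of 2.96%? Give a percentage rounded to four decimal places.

2.9384%

(1 + r/2)^2 − 1 = 0.0296, so 1 + r/2 = 1.0296^(1/2).
r/2 = 0.014692, so r = 0.029384 = 2.9384%.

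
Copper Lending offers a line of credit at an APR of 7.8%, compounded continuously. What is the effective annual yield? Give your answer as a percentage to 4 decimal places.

With continuous compounding, EAR = e^0.078 − 1.
e^0.078 = 1.081123, so EAR = 0.081123 = 8.1123%.

8.1123%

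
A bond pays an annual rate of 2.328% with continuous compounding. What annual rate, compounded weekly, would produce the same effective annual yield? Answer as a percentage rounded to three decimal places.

EAR under continuous compounding: e^0.02328 − 1 = 0.023553.
Solve (1 + r/52)^52 = 1.023553: r/52 = 1.023553^(1/52) − 1 = 0.000448, so r = 0.023285 = 2.329%.

2.329%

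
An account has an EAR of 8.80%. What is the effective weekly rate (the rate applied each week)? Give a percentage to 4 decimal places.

0.1623%

The per-week rate i satisfies (1 + i)^52 = 1 + 0.0880.
i = 1.0880^(1/52) − 1 = 0.0016233 = 0.1623%.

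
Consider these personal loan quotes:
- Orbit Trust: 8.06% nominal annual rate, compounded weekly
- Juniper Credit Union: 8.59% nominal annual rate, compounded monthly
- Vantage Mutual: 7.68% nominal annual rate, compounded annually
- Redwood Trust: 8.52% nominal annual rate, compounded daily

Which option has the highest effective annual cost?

Juniper Credit Union

Orbit Trust: (1 + 0.0806/52)^52 − 1 = 8.387%
Juniper Credit Union: (1 + 0.0859/12)^12 − 1 = 8.936%
Vantage Mutual: compounded annually, EAR = 7.680%
Redwood Trust: (1 + 0.0852/365)^365 − 1 = 8.892%
The highest effective annual rate is Juniper Credit Union at 8.936%.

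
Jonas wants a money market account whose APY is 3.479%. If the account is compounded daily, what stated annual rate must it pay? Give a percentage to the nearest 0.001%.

(1 + r/365)^365 − 1 = 0.03479, so 1 + r/365 = 1.03479^(1/365).
r/365 = 0.000094, so r = 0.034200 = 3.420%.

3.420%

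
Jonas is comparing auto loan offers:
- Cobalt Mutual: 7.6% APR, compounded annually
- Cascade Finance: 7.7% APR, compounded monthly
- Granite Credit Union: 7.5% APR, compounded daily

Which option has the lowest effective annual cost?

Cobalt Mutual: compounded annually, EAR = 7.600%
Cascade Finance: (1 + 0.077/12)^12 − 1 = 7.978%
Granite Credit Union: (1 + 0.075/365)^365 − 1 = 7.788%
The lowest effective annual rate is Cobalt Mutual at 7.600%.

Cobalt Mutual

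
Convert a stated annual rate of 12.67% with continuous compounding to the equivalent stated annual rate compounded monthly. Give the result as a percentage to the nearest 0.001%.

12.737%

EAR under continuous compounding: e^0.1267 − 1 = 0.135076.
Solve (1 + r/12)^12 = 1.135076: r/12 = 1.135076^(1/12) − 1 = 0.010614, so r = 0.127371 = 12.737%.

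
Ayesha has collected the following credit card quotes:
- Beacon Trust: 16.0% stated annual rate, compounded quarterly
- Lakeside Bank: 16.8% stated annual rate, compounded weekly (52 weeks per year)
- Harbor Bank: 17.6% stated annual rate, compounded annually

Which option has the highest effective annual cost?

Lakeside Bank

Beacon Trust: (1 + 0.160/4)^4 − 1 = 16.986%
Lakeside Bank: (1 + 0.168/52)^52 − 1 = 18.262%
Harbor Bank: compounded annually, EAR = 17.600%
The highest effective annual rate is Lakeside Bank at 18.262%.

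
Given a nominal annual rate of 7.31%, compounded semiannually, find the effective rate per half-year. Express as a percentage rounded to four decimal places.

With a nominal annual rate compounded semiannually, the periodic rate is the nominal rate divided by 2.
i = 0.0731 / 2 = 0.0365500 = 3.6550%.

3.6550%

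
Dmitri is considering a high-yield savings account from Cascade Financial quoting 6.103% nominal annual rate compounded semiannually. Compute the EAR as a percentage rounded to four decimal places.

EAR = (1 + 0.06103/2)^2 − 1.
= 1.061961 − 1 = 6.1961%.

6.1961%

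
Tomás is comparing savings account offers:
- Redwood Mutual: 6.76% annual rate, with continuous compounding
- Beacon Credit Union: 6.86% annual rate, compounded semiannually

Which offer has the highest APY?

Redwood Mutual

Redwood Mutual: e^0.0676 − 1 = 6.994%
Beacon Credit Union: (1 + 0.0686/2)^2 − 1 = 6.978%
The highest effective annual rate is Redwood Mutual at 6.994%.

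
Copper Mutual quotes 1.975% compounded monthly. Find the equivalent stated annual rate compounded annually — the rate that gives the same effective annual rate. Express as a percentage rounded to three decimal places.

1.993%

EAR = (1 + 0.01975/12)^12 − 1 = 0.019930.
Compounded annually, the equivalent nominal rate is the EAR itself: 1.993%.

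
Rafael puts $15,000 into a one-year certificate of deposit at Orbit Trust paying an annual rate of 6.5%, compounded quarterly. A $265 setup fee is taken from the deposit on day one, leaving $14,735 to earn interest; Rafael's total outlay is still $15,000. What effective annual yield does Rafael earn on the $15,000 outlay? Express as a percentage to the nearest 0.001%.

4.776%

Value after one year: 14,735 × (1 + 0.065/4)^4 = 14,735 × 1.066602 = $15,716.37.
Effective yield on the $15,000 outlay: 15,716.37 / 15,000 − 1 = 0.047758 = 4.776%.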